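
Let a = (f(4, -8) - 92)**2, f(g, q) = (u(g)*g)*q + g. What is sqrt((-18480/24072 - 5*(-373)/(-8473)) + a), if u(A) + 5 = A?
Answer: 3*sqrt(25157819888478889)/8498419 ≈ 55.991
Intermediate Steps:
u(A) = -5 + A
f(g, q) = g + g*q*(-5 + g) (f(g, q) = ((-5 + g)*g)*q + g = (g*(-5 + g))*q + g = g*q*(-5 + g) + g = g + g*q*(-5 + g))
a = 3136 (a = (4*(1 - 8*(-5 + 4)) - 92)**2 = (4*(1 - 8*(-1)) - 92)**2 = (4*(1 + 8) - 92)**2 = (4*9 - 92)**2 = (36 - 92)**2 = (-56)**2 = 3136)
sqrt((-18480/24072 - 5*(-373)/(-8473)) + a) = sqrt((-18480/24072 - 5*(-373)/(-8473)) + 3136) = sqrt((-18480*1/24072 + 1865*(-1/8473)) + 3136) = sqrt((-770/1003 - 1865/8473) + 3136) = sqrt(-8394805/8498419 + 3136) = sqrt(26642647179/8498419) = 3*sqrt(25157819888478889)/8498419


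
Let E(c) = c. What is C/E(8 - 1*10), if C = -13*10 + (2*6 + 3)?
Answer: 115/2 ≈ 57.500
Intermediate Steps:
C = -115 (C = -130 + (12 + 3) = -130 + 15 = -115)
C/E(8 - 1*10) = -115/(8 - 1*10) = -115/(8 - 10) = -115/(-2) = -115*(-1/2) = 115/2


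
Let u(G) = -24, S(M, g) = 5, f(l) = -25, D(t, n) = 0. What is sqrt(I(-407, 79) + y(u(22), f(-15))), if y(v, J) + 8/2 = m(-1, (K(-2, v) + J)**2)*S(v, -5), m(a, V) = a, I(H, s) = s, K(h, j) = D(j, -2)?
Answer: sqrt(70) ≈ 8.3666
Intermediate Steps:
K(h, j) = 0
y(v, J) = -9 (y(v, J) = -4 - 1*5 = -4 - 5 = -9)
sqrt(I(-407, 79) + y(u(22), f(-15))) = sqrt(79 - 9) = sqrt(70)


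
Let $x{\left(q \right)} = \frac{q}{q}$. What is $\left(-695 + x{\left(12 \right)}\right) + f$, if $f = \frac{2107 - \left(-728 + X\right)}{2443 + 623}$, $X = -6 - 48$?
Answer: $- \frac{708305}{1022} \approx -693.06$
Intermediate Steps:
$X = -54$ ($X = -6 - 48 = -54$)
$x{\left(q \right)} = 1$
$f = \frac{963}{1022}$ ($f = \frac{2107 + \left(728 - -54\right)}{2443 + 623} = \frac{2107 + \left(728 + 54\right)}{3066} = \left(2107 + 782\right) \frac{1}{3066} = 2889 \cdot \frac{1}{3066} = \frac{963}{1022} \approx 0.94227$)
$\left(-695 + x{\left(12 \right)}\right) + f = \left(-695 + 1\right) + \frac{963}{1022} = -694 + \frac{963}{1022} = - \frac{708305}{1022}$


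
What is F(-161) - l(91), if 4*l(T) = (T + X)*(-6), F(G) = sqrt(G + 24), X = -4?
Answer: 261/2 + I*sqrt(137) ≈ 130.5 + 11.705*I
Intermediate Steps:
F(G) = sqrt(24 + G)
l(T) = 6 - 3*T/2 (l(T) = ((T - 4)*(-6))/4 = ((-4 + T)*(-6))/4 = (24 - 6*T)/4 = 6 - 3*T/2)
F(-161) - l(91) = sqrt(24 - 161) - (6 - 3/2*91) = sqrt(-137) - (6 - 273/2) = I*sqrt(137) - 1*(-261/2) = I*sqrt(137) + 261/2 = 261/2 + I*sqrt(137)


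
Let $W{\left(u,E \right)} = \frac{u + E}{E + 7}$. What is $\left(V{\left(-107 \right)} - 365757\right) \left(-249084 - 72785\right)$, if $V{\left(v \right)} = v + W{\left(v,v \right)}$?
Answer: $\frac{5887979550817}{50} \approx 1.1776 \cdot 10^{11}$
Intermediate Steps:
$W{\left(u,E \right)} = \frac{E + u}{7 + E}$
$V{\left(v \right)} = v + \frac{2 v}{7 + v}$ ($V{\left(v \right)} = v + \frac{v + v}{7 + v} = v + \frac{2 v}{7 + v}$)
$\left(V{\left(-107 \right)} - 365757\right) \left(-249084 - 72785\right) = \left(- \frac{107 \left(9 - 107\right)}{7 - 107} - 365757\right) \left(-249084 - 72785\right) = \left(\left(-107\right) \frac{1}{-100} \left(-98\right) - 365757\right) \left(-321869\right) = \left(\left(-107\right) \left(- \frac{1}{100}\right) \left(-98\right) - 365757\right) \left(-321869\right) = \left(- \frac{5243}{50} - 365757\right) \left(-321869\right) = \left(- \frac{18293093}{50}\right) \left(-321869\right) = \frac{5887979550817}{50}$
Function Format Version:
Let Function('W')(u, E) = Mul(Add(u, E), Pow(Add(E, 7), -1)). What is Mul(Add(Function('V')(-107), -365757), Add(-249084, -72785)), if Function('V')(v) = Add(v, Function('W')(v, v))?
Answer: Rational(5887979550817, 50) ≈ 1.1776e+11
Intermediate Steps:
Function('W')(u, E) = Mul(Pow(Add(7, E), -1), Add(E, u)) (Function('W')(u, E) = Mul(Add(E, u), Pow(Add(7, E), -1)) = Mul(Pow(Add(7, E), -1), Add(E, u)))
Function('V')(v) = Add(v, Mul(2, v, Pow(Add(7, v), -1))) (Function('V')(v) = Add(v, Mul(Pow(Add(7, v), -1), Add(v, v))) = Add(v, Mul(Pow(Add(7, v), -1), Mul(2, v))) = Add(v, Mul(2, v, Pow(Add(7, v), -1))))
Mul(Add(Function('V')(-107), -365757), Add(-249084, -72785)) = Mul(Add(Mul(-107, Pow(Add(7, -107), -1), Add(9, -107)), -365757), Add(-249084, -72785)) = Mul(Add(Mul(-107, Pow(-100, -1), -98), -365757), -321869) = Mul(Add(Mul(-107, Rational(-1, 100), -98), -365757), -321869) = Mul(Add(Rational(-5243, 50), -365757), -321869) = Mul(Rational(-18293093, 50), -321869) = Rational(5887979550817, 50)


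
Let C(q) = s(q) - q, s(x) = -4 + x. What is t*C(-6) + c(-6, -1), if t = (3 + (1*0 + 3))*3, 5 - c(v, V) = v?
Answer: -61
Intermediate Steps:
c(v, V) = 5 - v
t = 18 (t = (3 + (0 + 3))*3 = (3 + 3)*3 = 6*3 = 18)
C(q) = -4 (C(q) = (-4 + q) - q = -4)
t*C(-6) + c(-6, -1) = 18*(-4) + (5 - 1*(-6)) = -72 + (5 + 6) = -72 + 11 = -61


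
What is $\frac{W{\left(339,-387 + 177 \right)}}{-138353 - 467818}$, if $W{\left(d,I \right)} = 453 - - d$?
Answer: $- \frac{264}{202057} \approx -0.0013066$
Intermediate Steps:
$W{\left(d,I \right)} = 453 + d$
$\frac{W{\left(339,-387 + 177 \right)}}{-138353 - 467818} = \frac{453 + 339}{-138353 - 467818} = \frac{792}{-138353 - 467818} = \frac{792}{-606171} = 792 \left(- \frac{1}{606171}\right) = - \frac{264}{202057}$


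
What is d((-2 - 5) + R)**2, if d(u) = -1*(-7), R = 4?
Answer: 49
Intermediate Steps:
d(u) = 7
d((-2 - 5) + R)**2 = 7**2 = 49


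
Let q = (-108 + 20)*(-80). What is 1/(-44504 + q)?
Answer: -1/37464 ≈ -2.6692e-5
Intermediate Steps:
q = 7040 (q = -88*(-80) = 7040)
1/(-44504 + q) = 1/(-44504 + 7040) = 1/(-37464) = -1/37464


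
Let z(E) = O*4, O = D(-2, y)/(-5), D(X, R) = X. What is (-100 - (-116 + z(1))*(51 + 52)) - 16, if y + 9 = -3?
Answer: 58336/5 ≈ 11667.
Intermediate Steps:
y = -12 (y = -9 - 3 = -12)
O = ⅖ (O = -2/(-5) = -2*(-⅕) = ⅖ ≈ 0.40000)
z(E) = 8/5 (z(E) = (⅖)*4 = 8/5)
(-100 - (-116 + z(1))*(51 + 52)) - 16 = (-100 - (-116 + 8/5)*(51 + 52)) - 16 = (-100 - (-572)*103/5) - 16 = (-100 - 1*(-58916/5)) - 16 = (-100 + 58916/5) - 16 = 58416/5 - 16 = 58336/5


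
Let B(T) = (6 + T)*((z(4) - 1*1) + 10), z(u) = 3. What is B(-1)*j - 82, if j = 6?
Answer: 278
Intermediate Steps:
B(T) = 72 + 12*T (B(T) = (6 + T)*((3 - 1*1) + 10) = (6 + T)*((3 - 1) + 10) = (6 + T)*(2 + 10) = (6 + T)*12 = 72 + 12*T)
B(-1)*j - 82 = (72 + 12*(-1))*6 - 82 = (72 - 12)*6 - 82 = 60*6 - 82 = 360 - 82 = 278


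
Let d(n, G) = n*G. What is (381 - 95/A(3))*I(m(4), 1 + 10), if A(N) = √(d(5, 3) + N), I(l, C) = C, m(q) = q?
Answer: 4191 - 1045*√2/6 ≈ 3944.7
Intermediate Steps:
d(n, G) = G*n
A(N) = √(15 + N) (A(N) = √(3*5 + N) = √(15 + N))
(381 - 95/A(3))*I(m(4), 1 + 10) = (381 - 95/√(15 + 3))*(1 + 10) = (381 - 95*√2/6)*11 = 4191 - 1045*√2/6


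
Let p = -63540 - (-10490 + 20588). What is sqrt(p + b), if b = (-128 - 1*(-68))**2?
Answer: 3*I*sqrt(7782) ≈ 264.65*I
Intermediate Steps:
p = -73638 (p = -63540 - 1*10098 = -63540 - 10098 = -73638)
b = 3600 (b = (-128 + 68)**2 = (-60)**2 = 3600)
sqrt(p + b) = sqrt(-73638 + 3600) = sqrt(-70038) = 3*I*sqrt(7782)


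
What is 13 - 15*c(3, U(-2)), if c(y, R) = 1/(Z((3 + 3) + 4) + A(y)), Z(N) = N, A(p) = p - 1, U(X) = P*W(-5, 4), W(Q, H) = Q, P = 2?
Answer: 47/4 ≈ 11.750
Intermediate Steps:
U(X) = -10 (U(X) = 2*(-5) = -10)
A(p) = -1 + p
c(y, R) = 1/(9 + y) (c(y, R) = 1/(((3 + 3) + 4) + (-1 + y)) = 1/((6 + 4) + (-1 + y)) = 1/(10 + (-1 + y)) = 1/(9 + y))
13 - 15*c(3, U(-2)) = 13 - 15/(9 + 3) = 13 - 15/12 = 13 - 15*1/12 = 13 - 5/4 = 47/4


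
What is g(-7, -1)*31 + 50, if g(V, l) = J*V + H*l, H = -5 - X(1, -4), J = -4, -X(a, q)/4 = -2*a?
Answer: 1321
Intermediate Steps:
X(a, q) = 8*a (X(a, q) = -(-8)*a = 8*a)
H = -13 (H = -5 - 8 = -13)
g(V, l) = -13*l - 4*V (g(V, l) = -4*V - 13*l = -13*l - 4*V)
g(-7, -1)*31 + 50 = (-13*(-1) - 4*(-7))*31 + 50 = (13 + 28)*31 + 50 = 41*31 + 50 = 1271 + 50 = 1321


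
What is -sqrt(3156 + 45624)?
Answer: -6*sqrt(1355) ≈ -220.86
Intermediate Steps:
-sqrt(3156 + 45624) = -sqrt(48780) = -6*sqrt(1355)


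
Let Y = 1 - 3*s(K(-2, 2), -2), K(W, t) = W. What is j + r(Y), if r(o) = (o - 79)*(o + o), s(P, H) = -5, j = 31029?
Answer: 29013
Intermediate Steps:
Y = 16 (Y = 1 - 3*(-5) = 1 + 15 = 16)
r(o) = 2*o*(-79 + o) (r(o) = (-79 + o)*(2*o) = 2*o*(-79 + o))
j + r(Y) = 31029 + 2*16*(-79 + 16) = 31029 + 2*16*(-63) = 31029 - 2016 = 29013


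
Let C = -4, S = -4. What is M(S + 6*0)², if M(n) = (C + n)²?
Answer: 4096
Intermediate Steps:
M(n) = (-4 + n)²
M(S + 6*0)² = ((-4 + (-4 + 6*0))²)² = ((-4 + (-4 + 0))²)² = ((-4 - 4)²)² = ((-8)²)² = 64² = 4096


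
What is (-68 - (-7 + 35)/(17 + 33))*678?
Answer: -1162092/25 ≈ -46484.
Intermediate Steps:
(-68 - (-7 + 35)/(17 + 33))*678 = (-68 - 28/50)*678 = (-68 - 1*14/25)*678 = (-68 - 14/25)*678 = -1714/25*678 = -1162092/25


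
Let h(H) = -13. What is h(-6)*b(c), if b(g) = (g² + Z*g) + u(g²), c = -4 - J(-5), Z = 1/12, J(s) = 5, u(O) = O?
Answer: -8385/4 ≈ -2096.3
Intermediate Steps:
Z = 1/12 (Z = 1*(1/12) = 1/12 ≈ 0.083333)
c = -9 (c = -4 - 1*5 = -4 - 5 = -9)
b(g) = 2*g² + g/12 (b(g) = (g² + g/12) + g² = 2*g² + g/12)
h(-6)*b(c) = -13*(-9)*(1 + 24*(-9))/12 = -13*(-9)*(1 - 216)/12 = -13*(-9)*(-215)/12 = -13*645/4 = -8385/4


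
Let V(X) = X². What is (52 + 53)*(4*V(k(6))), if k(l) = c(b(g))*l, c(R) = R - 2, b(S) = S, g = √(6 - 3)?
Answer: 105840 - 60480*√3 ≈ 1085.6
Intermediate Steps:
g = √3 ≈ 1.7320
c(R) = -2 + R
k(l) = l*(-2 + √3) (k(l) = (-2 + √3)*l = l*(-2 + √3))
(52 + 53)*(4*V(k(6))) = (52 + 53)*(4*(6*(-2 + √3))²) = 105*(4*(-12 + 6*√3)²) = 420*(-12 + 6*√3)²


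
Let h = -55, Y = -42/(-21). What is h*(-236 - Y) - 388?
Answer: 12702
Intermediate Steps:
Y = 2 (Y = -42*(-1/21) = 2)
h*(-236 - Y) - 388 = -55*(-236 - 1*2) - 388 = -55*(-236 - 2) - 388 = -55*(-238) - 388 = 13090 - 388 = 12702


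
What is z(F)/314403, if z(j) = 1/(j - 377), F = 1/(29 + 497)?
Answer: -526/62346429303 ≈ -8.4367e-9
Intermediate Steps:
F = 1/526 ≈ 0.0019011
z(j) = 1/(-377 + j)
z(F)/314403 = 1/((-377 + 1/526)*314403) = (1/314403)/(-198301/526) = -526/198301*1/314403 = -526/62346429303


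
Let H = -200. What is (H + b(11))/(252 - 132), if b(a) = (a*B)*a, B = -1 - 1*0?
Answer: -107/40 ≈ -2.6750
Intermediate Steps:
B = -1 (B = -1 + 0 = -1)
b(a) = -a**2 (b(a) = (a*(-1))*a = (-a)*a = -a**2)
(H + b(11))/(252 - 132) = (-200 - 1*11**2)/(252 - 132) = (-200 - 1*121)/120 = (-200 - 121)*(1/120) = -321*1/120 = -107/40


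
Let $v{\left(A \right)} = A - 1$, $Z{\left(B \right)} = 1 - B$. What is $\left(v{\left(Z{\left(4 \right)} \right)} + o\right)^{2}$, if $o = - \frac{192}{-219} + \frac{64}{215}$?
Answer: $\frac{1966745104}{246333025} \approx 7.9841$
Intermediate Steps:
$o = \frac{18432}{15695}$ ($o = \left(-192\right) \left(- \frac{1}{219}\right) + 64 \cdot \frac{1}{215} = \frac{64}{73} + \frac{64}{215} = \frac{18432}{15695} \approx 1.1744$)
$v{\left(A \right)} = -1 + A$ ($v{\left(A \right)} = A - 1 = -1 + A$)
$\left(v{\left(Z{\left(4 \right)} \right)} + o\right)^{2} = \left(\left(-1 + \left(1 - 4\right)\right) + \frac{18432}{15695}\right)^{2} = \left(\left(-1 - 3\right) + \frac{18432}{15695}\right)^{2} = \left(-4 + \frac{18432}{15695}\right)^{2} = \left(- \frac{44348}{15695}\right)^{2} = \frac{1966745104}{246333025}$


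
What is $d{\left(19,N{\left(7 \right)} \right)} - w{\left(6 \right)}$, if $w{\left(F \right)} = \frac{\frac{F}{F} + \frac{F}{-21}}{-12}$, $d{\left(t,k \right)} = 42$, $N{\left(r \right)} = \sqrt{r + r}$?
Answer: $\frac{3533}{84} \approx 42.06$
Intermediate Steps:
$N{\left(r \right)} = \sqrt{2} \sqrt{r}$ ($N{\left(r \right)} = \sqrt{2 r} = \sqrt{2} \sqrt{r}$)
$w{\left(F \right)} = - \frac{1}{12} + \frac{F}{252}$ ($w{\left(F \right)} = \left(1 + F \left(- \frac{1}{21}\right)\right) \left(- \frac{1}{12}\right) = \left(1 - \frac{F}{21}\right) \left(- \frac{1}{12}\right) = - \frac{1}{12} + \frac{F}{252}$)
$d{\left(19,N{\left(7 \right)} \right)} - w{\left(6 \right)} = 42 - \left(- \frac{1}{12} + \frac{1}{252} \cdot 6\right) = 42 - \left(- \frac{1}{12} + \frac{1}{42}\right) = 42 - - \frac{5}{84} = 42 + \frac{5}{84} = \frac{3533}{84}$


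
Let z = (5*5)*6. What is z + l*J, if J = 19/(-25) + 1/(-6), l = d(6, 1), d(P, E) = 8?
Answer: 10694/75 ≈ 142.59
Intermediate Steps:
z = 150 (z = 25*6 = 150)
l = 8
J = -139/150 (J = 19*(-1/25) + 1*(-1/6) = -19/25 - 1/6 = -139/150 ≈ -0.92667)
z + l*J = 150 + 8*(-139/150) = 150 - 556/75 = 10694/75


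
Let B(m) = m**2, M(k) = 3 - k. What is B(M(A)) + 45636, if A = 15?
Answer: 45780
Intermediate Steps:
B(M(A)) + 45636 = (3 - 1*15)**2 + 45636 = (3 - 15)**2 + 45636 = (-12)**2 + 45636 = 144 + 45636 = 45780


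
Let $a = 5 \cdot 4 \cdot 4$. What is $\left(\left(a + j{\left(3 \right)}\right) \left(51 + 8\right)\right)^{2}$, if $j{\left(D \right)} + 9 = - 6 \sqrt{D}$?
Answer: $17923669 - 2965812 \sqrt{3} \approx 1.2787 \cdot 10^{7}$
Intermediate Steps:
$j{\left(D \right)} = -9 - 6 \sqrt{D}$
$a = 80$ ($a = 20 \cdot 4 = 80$)
$\left(\left(a + j{\left(3 \right)}\right) \left(51 + 8\right)\right)^{2} = \left(\left(80 - \left(9 + 6 \sqrt{3}\right)\right) \left(51 + 8\right)\right)^{2} = \left(\left(71 - 6 \sqrt{3}\right) 59\right)^{2} = \left(4189 - 354 \sqrt{3}\right)^{2}$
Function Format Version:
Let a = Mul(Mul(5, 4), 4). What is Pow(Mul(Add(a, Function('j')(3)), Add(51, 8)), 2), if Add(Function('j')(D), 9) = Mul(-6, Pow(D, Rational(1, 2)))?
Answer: Add(17923669, Mul(-2965812, Pow(3, Rational(1, 2)))) ≈ 1.2787e+7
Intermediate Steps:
Function('j')(D) = Add(-9, Mul(-6, Pow(D, Rational(1, 2))))
a = 80 (a = Mul(20, 4) = 80)
Pow(Mul(Add(a, Function('j')(3)), Add(51, 8)), 2) = Pow(Mul(Add(80, Add(-9, Mul(-6, Pow(3, Rational(1, 2))))), Add(51, 8)), 2) = Pow(Mul(Add(71, Mul(-6, Pow(3, Rational(1, 2)))), 59), 2) = Pow(Add(4189, Mul(-354, Pow(3, Rational(1, 2)))), 2)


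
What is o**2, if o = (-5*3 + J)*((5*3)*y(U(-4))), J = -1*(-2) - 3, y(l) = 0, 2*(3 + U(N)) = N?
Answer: 0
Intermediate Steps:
U(N) = -3 + N/2
J = -1 (J = 2 - 3 = -1)
o = 0 (o = (-5*3 - 1)*((5*3)*0) = (-15 - 1)*(15*0) = -16*0 = 0)
o**2 = 0**2 = 0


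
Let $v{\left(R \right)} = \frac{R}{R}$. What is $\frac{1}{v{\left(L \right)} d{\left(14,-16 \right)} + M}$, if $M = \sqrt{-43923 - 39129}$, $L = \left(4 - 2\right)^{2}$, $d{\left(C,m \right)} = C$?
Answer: $\frac{7}{41624} - \frac{3 i \sqrt{2307}}{41624} \approx 0.00016817 - 0.0034618 i$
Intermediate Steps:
$L = 4$ ($L = 2^{2} = 4$)
$v{\left(R \right)} = 1$
$M = 6 i \sqrt{2307}$ ($M = \sqrt{-83052} = 6 i \sqrt{2307} \approx 288.19 i$)
$\frac{1}{v{\left(L \right)} d{\left(14,-16 \right)} + M} = \frac{1}{1 \cdot 14 + 6 i \sqrt{2307}} = \frac{1}{14 + 6 i \sqrt{2307}}$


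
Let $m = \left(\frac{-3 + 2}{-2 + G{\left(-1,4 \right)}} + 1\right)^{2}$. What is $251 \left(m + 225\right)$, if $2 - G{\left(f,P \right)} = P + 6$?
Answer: $\frac{5677871}{100} \approx 56779.0$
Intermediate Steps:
$G{\left(f,P \right)} = -4 - P$ ($G{\left(f,P \right)} = 2 - \left(P + 6\right) = 2 - \left(6 + P\right) = -4 - P$)
$m = \frac{121}{100}$ ($m = \left(\frac{-3 + 2}{-2 - 8} + 1\right)^{2} = \left(- \frac{1}{-2 - 8} + 1\right)^{2} = \left(- \frac{1}{-10} + 1\right)^{2} = \left(\left(-1\right) \left(- \frac{1}{10}\right) + 1\right)^{2} = \left(\frac{1}{10} + 1\right)^{2} = \left(\frac{11}{10}\right)^{2} = \frac{121}{100} \approx 1.21$)
$251 \left(m + 225\right) = 251 \left(\frac{121}{100} + 225\right) = 251 \cdot \frac{22621}{100} = \frac{5677871}{100}$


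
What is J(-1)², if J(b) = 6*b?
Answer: 36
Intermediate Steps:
J(-1)² = (6*(-1))² = (-6)² = 36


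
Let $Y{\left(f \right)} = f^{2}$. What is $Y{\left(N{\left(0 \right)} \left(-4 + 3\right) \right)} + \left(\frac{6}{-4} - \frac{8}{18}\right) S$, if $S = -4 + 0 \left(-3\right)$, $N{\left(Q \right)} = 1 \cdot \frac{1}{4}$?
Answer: $\frac{1129}{144} \approx 7.8403$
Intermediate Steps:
$N{\left(Q \right)} = \frac{1}{4}$ ($N{\left(Q \right)} = 1 \cdot \frac{1}{4} = \frac{1}{4}$)
$S = -4$ ($S = -4 + 0 = -4$)
$Y{\left(N{\left(0 \right)} \left(-4 + 3\right) \right)} + \left(\frac{6}{-4} - \frac{8}{18}\right) S = \left(\frac{-4 + 3}{4}\right)^{2} + \left(\frac{6}{-4} - \frac{8}{18}\right) \left(-4\right) = \left(\frac{1}{4} \left(-1\right)\right)^{2} + \left(6 \left(- \frac{1}{4}\right) - \frac{4}{9}\right) \left(-4\right) = \left(- \frac{1}{4}\right)^{2} + \left(- \frac{3}{2} - \frac{4}{9}\right) \left(-4\right) = \frac{1}{16} - - \frac{70}{9} = \frac{1}{16} + \frac{70}{9} = \frac{1129}{144}$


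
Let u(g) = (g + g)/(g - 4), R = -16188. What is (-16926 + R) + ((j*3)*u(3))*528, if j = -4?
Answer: 4902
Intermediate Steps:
u(g) = 2*g/(-4 + g) (u(g) = (2*g)/(-4 + g) = 2*g/(-4 + g))
(-16926 + R) + ((j*3)*u(3))*528 = (-16926 - 16188) + ((-4*3)*(2*3/(-4 + 3)))*528 = -33114 - 24*3/(-1)*528 = -33114 - 24*3*(-1)*528 = -33114 - 12*(-6)*528 = -33114 + 72*528 = -33114 + 38016 = 4902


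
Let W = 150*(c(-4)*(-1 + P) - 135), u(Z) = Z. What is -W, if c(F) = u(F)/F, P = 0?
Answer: 20400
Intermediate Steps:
c(F) = 1 (c(F) = F/F = 1)
W = -20400 (W = 150*(1*(-1 + 0) - 135) = 150*(1*(-1) - 135) = 150*(-1 - 135) = 150*(-136) = -20400)
-W = -1*(-20400) = 20400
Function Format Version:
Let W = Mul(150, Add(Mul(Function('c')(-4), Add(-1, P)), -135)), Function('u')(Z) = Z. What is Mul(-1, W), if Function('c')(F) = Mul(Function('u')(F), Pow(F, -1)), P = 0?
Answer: 20400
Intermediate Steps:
Function('c')(F) = 1 (Function('c')(F) = Mul(F, Pow(F, -1)) = 1)
W = -20400 (W = Mul(150, Add(Mul(1, Add(-1, 0)), -135)) = Mul(150, Add(Mul(1, -1), -135)) = Mul(150, Add(-1, -135)) = Mul(150, -136) = -20400)
Mul(-1, W) = Mul(-1, -20400) = 20400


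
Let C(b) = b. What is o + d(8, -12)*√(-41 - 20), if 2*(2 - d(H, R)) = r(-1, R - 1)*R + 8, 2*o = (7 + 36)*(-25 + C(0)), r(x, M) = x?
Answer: -1075/2 - 8*I*√61 ≈ -537.5 - 62.482*I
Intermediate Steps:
o = -1075/2 (o = ((7 + 36)*(-25 + 0))/2 = (43*(-25))/2 = (½)*(-1075) = -1075/2 ≈ -537.50)
d(H, R) = -2 + R/2 (d(H, R) = 2 - (-R + 8)/2 = 2 - (8 - R)/2 = 2 + (-4 + R/2) = -2 + R/2)
o + d(8, -12)*√(-41 - 20) = -1075/2 + (-2 + (½)*(-12))*√(-41 - 20) = -1075/2 + (-2 - 6)*√(-61) = -1075/2 - 8*I*√61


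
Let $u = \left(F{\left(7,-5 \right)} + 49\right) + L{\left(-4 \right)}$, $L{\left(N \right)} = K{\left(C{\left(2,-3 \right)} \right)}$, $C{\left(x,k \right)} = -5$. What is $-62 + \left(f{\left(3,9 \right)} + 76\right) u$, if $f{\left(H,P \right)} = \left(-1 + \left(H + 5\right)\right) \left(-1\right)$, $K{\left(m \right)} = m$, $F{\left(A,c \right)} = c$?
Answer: $2629$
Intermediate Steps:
$L{\left(N \right)} = -5$
$f{\left(H,P \right)} = -4 - H$ ($f{\left(H,P \right)} = \left(-1 + \left(5 + H\right)\right) \left(-1\right) = \left(4 + H\right) \left(-1\right) = -4 - H$)
$u = 39$ ($u = \left(-5 + 49\right) - 5 = 44 - 5 = 39$)
$-62 + \left(f{\left(3,9 \right)} + 76\right) u = -62 + \left(\left(-4 - 3\right) + 76\right) 39 = -62 + \left(-7 + 76\right) 39 = -62 + 69 \cdot 39 = -62 + 2691 = 2629$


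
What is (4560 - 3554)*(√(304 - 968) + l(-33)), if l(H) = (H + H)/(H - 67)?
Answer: 16599/25 + 2012*I*√166 ≈ 663.96 + 25923.0*I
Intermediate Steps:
l(H) = 2*H/(-67 + H) (l(H) = (2*H)/(-67 + H) = 2*H/(-67 + H))
(4560 - 3554)*(√(304 - 968) + l(-33)) = (4560 - 3554)*(√(304 - 968) + 2*(-33)/(-67 - 33)) = 1006*(√(-664) + 2*(-33)/(-100)) = 1006*(2*I*√166 + 2*(-33)*(-1/100)) = 1006*(2*I*√166 + 33/50) = 1006*(33/50 + 2*I*√166) = 16599/25 + 2012*I*√166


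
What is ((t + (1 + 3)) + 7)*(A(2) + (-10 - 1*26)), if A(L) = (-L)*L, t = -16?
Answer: 200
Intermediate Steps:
A(L) = -L²
((t + (1 + 3)) + 7)*(A(2) + (-10 - 1*26)) = ((-16 + (1 + 3)) + 7)*(-1*2² + (-10 - 1*26)) = ((-16 + 4) + 7)*(-1*4 + (-10 - 26)) = (-12 + 7)*(-4 - 36) = -5*(-40) = 200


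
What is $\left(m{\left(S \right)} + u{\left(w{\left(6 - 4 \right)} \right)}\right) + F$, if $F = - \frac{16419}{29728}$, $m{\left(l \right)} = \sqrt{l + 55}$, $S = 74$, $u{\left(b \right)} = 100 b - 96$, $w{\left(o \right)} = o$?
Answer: $\frac{3075293}{29728} + \sqrt{129} \approx 114.81$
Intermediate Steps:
$u{\left(b \right)} = -96 + 100 b$
$m{\left(l \right)} = \sqrt{55 + l}$
$F = - \frac{16419}{29728}$ ($F = \left(-16419\right) \frac{1}{29728} = - \frac{16419}{29728} \approx -0.55231$)
$\left(m{\left(S \right)} + u{\left(w{\left(6 - 4 \right)} \right)}\right) + F = \left(\sqrt{55 + 74} - \left(96 - 100 \left(6 - 4\right)\right)\right) - \frac{16419}{29728} = \left(\sqrt{129} + \left(-96 + 100 \cdot 2\right)\right) - \frac{16419}{29728} = \left(\sqrt{129} + \left(-96 + 200\right)\right) - \frac{16419}{29728} = \left(\sqrt{129} + 104\right) - \frac{16419}{29728} = \left(104 + \sqrt{129}\right) - \frac{16419}{29728} = \frac{3075293}{29728} + \sqrt{129}$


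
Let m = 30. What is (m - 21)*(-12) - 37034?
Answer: -37142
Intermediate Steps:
(m - 21)*(-12) - 37034 = (30 - 21)*(-12) - 37034 = 9*(-12) - 37034 = -108 - 37034 = -37142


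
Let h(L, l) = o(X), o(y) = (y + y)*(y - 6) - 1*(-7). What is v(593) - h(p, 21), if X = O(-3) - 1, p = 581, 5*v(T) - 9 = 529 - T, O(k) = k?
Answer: -98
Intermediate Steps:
v(T) = 538/5 - T/5 (v(T) = 9/5 + (529 - T)/5 = 9/5 + (529/5 - T/5) = 538/5 - T/5)
X = -4 (X = -3 - 1 = -4)
o(y) = 7 + 2*y*(-6 + y) (o(y) = (2*y)*(-6 + y) + 7 = 2*y*(-6 + y) + 7 = 7 + 2*y*(-6 + y))
h(L, l) = 87 (h(L, l) = 7 - 12*(-4) + 2*(-4)**2 = 7 + 48 + 2*16 = 7 + 48 + 32 = 87)
v(593) - h(p, 21) = (538/5 - 1/5*593) - 1*87 = (538/5 - 593/5) - 87 = -11 - 87 = -98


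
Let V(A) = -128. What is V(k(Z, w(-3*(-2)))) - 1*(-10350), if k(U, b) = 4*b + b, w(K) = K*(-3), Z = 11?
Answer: 10222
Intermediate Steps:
w(K) = -3*K
k(U, b) = 5*b
V(k(Z, w(-3*(-2)))) - 1*(-10350) = -128 - 1*(-10350) = -128 + 10350 = 10222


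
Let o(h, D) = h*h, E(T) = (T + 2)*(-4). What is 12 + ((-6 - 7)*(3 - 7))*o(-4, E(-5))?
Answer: 844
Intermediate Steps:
E(T) = -8 - 4*T (E(T) = (2 + T)*(-4) = -8 - 4*T)
o(h, D) = h**2
12 + ((-6 - 7)*(3 - 7))*o(-4, E(-5)) = 12 + ((-6 - 7)*(3 - 7))*(-4)**2 = 12 - 13*(-4)*16 = 12 + 52*16 = 12 + 832 = 844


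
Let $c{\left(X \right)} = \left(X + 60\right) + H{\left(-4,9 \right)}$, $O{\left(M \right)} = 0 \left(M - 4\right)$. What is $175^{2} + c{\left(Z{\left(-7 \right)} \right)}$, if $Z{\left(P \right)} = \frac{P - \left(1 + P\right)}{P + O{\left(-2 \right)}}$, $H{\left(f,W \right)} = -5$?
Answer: $\frac{214761}{7} \approx 30680.0$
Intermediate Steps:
$O{\left(M \right)} = 0$ ($O{\left(M \right)} = 0 \left(-4 + M\right) = 0$)
$Z{\left(P \right)} = - \frac{1}{P}$ ($Z{\left(P \right)} = \frac{P - \left(1 + P\right)}{P + 0} = - \frac{1}{P}$)
$c{\left(X \right)} = 55 + X$ ($c{\left(X \right)} = \left(X + 60\right) - 5 = \left(60 + X\right) - 5 = 55 + X$)
$175^{2} + c{\left(Z{\left(-7 \right)} \right)} = 175^{2} + \left(55 - \frac{1}{-7}\right) = 30625 + \left(55 - - \frac{1}{7}\right) = 30625 + \left(55 + \frac{1}{7}\right) = 30625 + \frac{386}{7} = \frac{214761}{7}$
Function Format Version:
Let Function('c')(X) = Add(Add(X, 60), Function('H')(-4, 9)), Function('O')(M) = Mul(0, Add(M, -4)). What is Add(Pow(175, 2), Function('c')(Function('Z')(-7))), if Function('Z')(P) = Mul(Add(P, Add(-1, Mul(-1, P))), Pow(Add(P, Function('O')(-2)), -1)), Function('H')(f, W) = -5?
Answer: Rational(214761, 7) ≈ 30680.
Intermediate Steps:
Function('O')(M) = 0 (Function('O')(M) = Mul(0, Add(-4, M)) = 0)
Function('Z')(P) = Mul(-1, Pow(P, -1)) (Function('Z')(P) = Mul(Add(P, Add(-1, Mul(-1, P))), Pow(Add(P, 0), -1)) = Mul(-1, Pow(P, -1)))
Function('c')(X) = Add(55, X) (Function('c')(X) = Add(Add(X, 60), -5) = Add(Add(60, X), -5) = Add(55, X))
Add(Pow(175, 2), Function('c')(Function('Z')(-7))) = Add(Pow(175, 2), Add(55, Mul(-1, Pow(-7, -1)))) = Add(30625, Add(55, Mul(-1, Rational(-1, 7)))) = Add(30625, Add(55, Rational(1, 7))) = Add(30625, Rational(386, 7)) = Rational(214761, 7)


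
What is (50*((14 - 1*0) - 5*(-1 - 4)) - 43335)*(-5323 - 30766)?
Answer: 1493543265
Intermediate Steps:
(50*((14 - 1*0) - 5*(-1 - 4)) - 43335)*(-5323 - 30766) = (50*((14 + 0) - 5*(-5)) - 43335)*(-36089) = (50*(14 + 25) - 43335)*(-36089) = (50*39 - 43335)*(-36089) = (1950 - 43335)*(-36089) = -41385*(-36089) = 1493543265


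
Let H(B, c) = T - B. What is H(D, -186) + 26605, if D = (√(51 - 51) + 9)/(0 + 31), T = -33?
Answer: 823723/31 ≈ 26572.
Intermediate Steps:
D = 9/31 (D = (√0 + 9)/31 = (0 + 9)*(1/31) = 9*(1/31) = 9/31 ≈ 0.29032)
H(B, c) = -33 - B
H(D, -186) + 26605 = (-33 - 1*9/31) + 26605 = (-33 - 9/31) + 26605 = -1032/31 + 26605 = 823723/31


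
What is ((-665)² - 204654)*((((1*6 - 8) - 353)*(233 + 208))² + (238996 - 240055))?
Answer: 5822738576579586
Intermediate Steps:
((-665)² - 204654)*((((1*6 - 8) - 353)*(233 + 208))² + (238996 - 240055)) = (442225 - 204654)*((((6 - 8) - 353)*441)² - 1059) = 237571*(((-2 - 353)*441)² - 1059) = 237571*((-355*441)² - 1059) = 237571*((-156555)² - 1059) = 237571*(24509468025 - 1059) = 237571*24509466966 = 5822738576579586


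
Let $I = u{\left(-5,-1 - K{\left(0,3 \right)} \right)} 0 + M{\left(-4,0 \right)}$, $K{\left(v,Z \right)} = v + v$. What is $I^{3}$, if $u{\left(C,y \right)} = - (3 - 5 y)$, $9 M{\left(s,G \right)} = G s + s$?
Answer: $- \frac{64}{729} \approx -0.087791$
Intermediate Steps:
$K{\left(v,Z \right)} = 2 v$
$M{\left(s,G \right)} = \frac{s}{9} + \frac{G s}{9}$ ($M{\left(s,G \right)} = \frac{G s + s}{9} = \frac{s + G s}{9} = \frac{s}{9} + \frac{G s}{9}$)
$u{\left(C,y \right)} = -3 + 5 y$
$I = - \frac{4}{9}$ ($I = \left(-3 + 5 \left(-1 - 2 \cdot 0\right)\right) 0 + \frac{1}{9} \left(-4\right) \left(1 + 0\right) = \left(-3 + 5 \left(-1 - 0\right)\right) 0 + \frac{1}{9} \left(-4\right) 1 = \left(-3 + 5 \left(-1 + 0\right)\right) 0 - \frac{4}{9} = \left(-3 + 5 \left(-1\right)\right) 0 - \frac{4}{9} = \left(-3 - 5\right) 0 - \frac{4}{9} = \left(-8\right) 0 - \frac{4}{9} = 0 - \frac{4}{9} = - \frac{4}{9} \approx -0.44444$)
$I^{3} = \left(- \frac{4}{9}\right)^{3} = - \frac{64}{729}$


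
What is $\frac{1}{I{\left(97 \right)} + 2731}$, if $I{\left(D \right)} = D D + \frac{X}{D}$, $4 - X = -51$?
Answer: $\frac{97}{1177635} \approx 8.2368 \cdot 10^{-5}$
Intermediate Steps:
$X = 55$ ($X = 4 - -51 = 4 + 51 = 55$)
$I{\left(D \right)} = D^{2} + \frac{55}{D}$ ($I{\left(D \right)} = D D + \frac{55}{D} = D^{2} + \frac{55}{D}$)
$\frac{1}{I{\left(97 \right)} + 2731} = \frac{1}{\frac{55 + 97^{3}}{97} + 2731} = \frac{1}{\frac{55 + 912673}{97} + 2731} = \frac{1}{\frac{1}{97} \cdot 912728 + 2731} = \frac{1}{\frac{912728}{97} + 2731} = \frac{1}{\frac{1177635}{97}} = \frac{97}{1177635}$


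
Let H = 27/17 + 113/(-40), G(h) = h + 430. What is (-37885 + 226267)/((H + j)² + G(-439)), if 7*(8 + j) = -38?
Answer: 1422761334400/1556366283 ≈ 914.16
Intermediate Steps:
j = -94/7 (j = -8 + (⅐)*(-38) = -8 - 38/7 = -94/7 ≈ -13.429)
G(h) = 430 + h
H = -841/680 (H = 27*(1/17) + 113*(-1/40) = 27/17 - 113/40 = -841/680 ≈ -1.2368)
(-37885 + 226267)/((H + j)² + G(-439)) = (-37885 + 226267)/((-841/680 - 94/7)² + (430 - 439)) = 188382/((-69807/4760)² - 9) = 188382/(4873017249/22657600 - 9) = 188382/(4669098849/22657600) = 188382*(22657600/4669098849) = 1422761334400/1556366283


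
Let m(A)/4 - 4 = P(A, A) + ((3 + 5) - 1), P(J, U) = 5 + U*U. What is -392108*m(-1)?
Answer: -26663344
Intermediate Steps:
P(J, U) = 5 + U²
m(A) = 64 + 4*A² (m(A) = 16 + 4*((5 + A²) + ((3 + 5) - 1)) = 16 + 4*((5 + A²) + (8 - 1)) = 16 + 4*((5 + A²) + 7) = 16 + 4*(12 + A²) = 16 + (48 + 4*A²) = 64 + 4*A²)
-392108*m(-1) = -392108*(64 + 4*(-1)²) = -392108*(64 + 4*1) = -392108*(64 + 4) = -392108*68 = -26663344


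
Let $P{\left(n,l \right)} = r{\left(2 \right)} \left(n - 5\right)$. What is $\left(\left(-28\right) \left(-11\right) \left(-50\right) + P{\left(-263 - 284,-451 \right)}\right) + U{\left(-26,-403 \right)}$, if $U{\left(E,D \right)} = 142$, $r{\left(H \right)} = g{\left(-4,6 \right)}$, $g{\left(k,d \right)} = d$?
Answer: $-18570$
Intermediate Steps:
$r{\left(H \right)} = 6$
$P{\left(n,l \right)} = -30 + 6 n$ ($P{\left(n,l \right)} = 6 \left(n - 5\right) = 6 \left(-5 + n\right) = -30 + 6 n$)
$\left(\left(-28\right) \left(-11\right) \left(-50\right) + P{\left(-263 - 284,-451 \right)}\right) + U{\left(-26,-403 \right)} = \left(\left(-28\right) \left(-11\right) \left(-50\right) + \left(-30 + 6 \left(-263 - 284\right)\right)\right) + 142 = \left(308 \left(-50\right) + \left(-30 + 6 \left(-263 - 284\right)\right)\right) + 142 = \left(-15400 + \left(-30 + 6 \left(-547\right)\right)\right) + 142 = \left(-15400 - 3312\right) + 142 = -18712 + 142 = -18570$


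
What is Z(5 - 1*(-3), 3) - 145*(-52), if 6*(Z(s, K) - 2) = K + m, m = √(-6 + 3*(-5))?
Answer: 15085/2 + I*√21/6 ≈ 7542.5 + 0.76376*I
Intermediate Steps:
m = I*√21 (m = √(-6 - 15) = √(-21) = I*√21 ≈ 4.5826*I)
Z(s, K) = 2 + K/6 + I*√21/6 (Z(s, K) = 2 + (K + I*√21)/6 = 2 + (K/6 + I*√21/6) = 2 + K/6 + I*√21/6)
Z(5 - 1*(-3), 3) - 145*(-52) = (2 + (⅙)*3 + I*√21/6) - 145*(-52) = (2 + ½ + I*√21/6) + 7540 = (5/2 + I*√21/6) + 7540 = 15085/2 + I*√21/6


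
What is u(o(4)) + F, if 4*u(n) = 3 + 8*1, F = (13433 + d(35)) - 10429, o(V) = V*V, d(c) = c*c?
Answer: 16927/4 ≈ 4231.8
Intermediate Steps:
d(c) = c²
o(V) = V²
F = 4229 (F = (13433 + 35²) - 10429 = (13433 + 1225) - 10429 = 14658 - 10429 = 4229)
u(n) = 11/4 (u(n) = (3 + 8*1)/4 = (3 + 8)/4 = (¼)*11 = 11/4)
u(o(4)) + F = 11/4 + 4229 = 16927/4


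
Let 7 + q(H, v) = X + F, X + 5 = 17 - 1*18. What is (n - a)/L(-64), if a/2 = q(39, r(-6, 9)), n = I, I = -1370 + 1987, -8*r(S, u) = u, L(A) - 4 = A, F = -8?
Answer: -659/60 ≈ -10.983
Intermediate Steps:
L(A) = 4 + A
X = -6 (X = -5 + (17 - 1*18) = -5 + (17 - 18) = -5 - 1 = -6)
r(S, u) = -u/8
I = 617
q(H, v) = -21 (q(H, v) = -7 + (-6 - 8) = -7 - 14 = -21)
n = 617
a = -42 (a = 2*(-21) = -42)
(n - a)/L(-64) = (617 - 1*(-42))/(4 - 64) = (617 + 42)/(-60) = 659*(-1/60) = -659/60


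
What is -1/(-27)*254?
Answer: 254/27 ≈ 9.4074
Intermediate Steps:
-1/(-27)*254 = -1*(-1/27)*254 = (1/27)*254 = 254/27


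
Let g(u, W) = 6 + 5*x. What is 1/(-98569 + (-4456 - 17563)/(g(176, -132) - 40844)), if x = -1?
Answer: -40843/4025831648 ≈ -1.0145e-5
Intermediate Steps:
g(u, W) = 1 (g(u, W) = 6 + 5*(-1) = 6 - 5 = 1)
1/(-98569 + (-4456 - 17563)/(g(176, -132) - 40844)) = 1/(-98569 + (-4456 - 17563)/(1 - 40844)) = 1/(-98569 - 22019/(-40843)) = 1/(-98569 - 22019*(-1/40843)) = 1/(-98569 + 22019/40843) = 1/(-4025831648/40843) = -40843/4025831648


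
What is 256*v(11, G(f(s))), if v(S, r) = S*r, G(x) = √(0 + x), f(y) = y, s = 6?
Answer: 2816*√6 ≈ 6897.8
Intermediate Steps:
G(x) = √x
256*v(11, G(f(s))) = 256*(11*√6) = 2816*√6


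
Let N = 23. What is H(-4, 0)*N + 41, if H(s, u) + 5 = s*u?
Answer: -74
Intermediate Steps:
H(s, u) = -5 + s*u
H(-4, 0)*N + 41 = (-5 - 4*0)*23 + 41 = (-5 + 0)*23 + 41 = -5*23 + 41 = -115 + 41 = -74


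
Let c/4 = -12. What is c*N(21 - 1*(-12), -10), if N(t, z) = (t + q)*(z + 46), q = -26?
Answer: -12096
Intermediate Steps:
c = -48 (c = 4*(-12) = -48)
N(t, z) = (-26 + t)*(46 + z) (N(t, z) = (t - 26)*(z + 46) = (-26 + t)*(46 + z))
c*N(21 - 1*(-12), -10) = -48*(-1196 - 26*(-10) + 46*(21 - 1*(-12)) + (21 - 1*(-12))*(-10)) = -48*(-1196 + 260 + 46*(21 + 12) + (21 + 12)*(-10)) = -48*(-1196 + 260 + 46*33 + 33*(-10)) = -48*(-1196 + 260 + 1518 - 330) = -48*252 = -12096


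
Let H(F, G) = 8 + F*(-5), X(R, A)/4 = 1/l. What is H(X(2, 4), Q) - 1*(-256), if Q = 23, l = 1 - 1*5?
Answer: 269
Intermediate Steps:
l = -4 (l = 1 - 5 = -4)
X(R, A) = -1 (X(R, A) = 4/(-4) = 4*(-1/4) = -1)
H(F, G) = 8 - 5*F
H(X(2, 4), Q) - 1*(-256) = (8 - 5*(-1)) - 1*(-256) = (8 + 5) + 256 = 13 + 256 = 269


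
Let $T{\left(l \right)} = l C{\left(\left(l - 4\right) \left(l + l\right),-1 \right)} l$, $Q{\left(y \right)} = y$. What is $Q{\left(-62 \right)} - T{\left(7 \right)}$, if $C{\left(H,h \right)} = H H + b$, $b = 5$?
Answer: $-86743$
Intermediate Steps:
$C{\left(H,h \right)} = 5 + H^{2}$ ($C{\left(H,h \right)} = H H + 5 = H^{2} + 5 = 5 + H^{2}$)
$T{\left(l \right)} = l^{2} \left(5 + 4 l^{2} \left(-4 + l\right)^{2}\right)$ ($T{\left(l \right)} = l \left(5 + \left(\left(l - 4\right) \left(l + l\right)\right)^{2}\right) l = l \left(5 + \left(\left(-4 + l\right) 2 l\right)^{2}\right) l = l \left(5 + \left(2 l \left(-4 + l\right)\right)^{2}\right) l = l \left(5 + 4 l^{2} \left(-4 + l\right)^{2}\right) l = l^{2} \left(5 + 4 l^{2} \left(-4 + l\right)^{2}\right)$)
$Q{\left(-62 \right)} - T{\left(7 \right)} = -62 - 7^{2} \left(5 + 4 \cdot 7^{2} \left(-4 + 7\right)^{2}\right) = -62 - 49 \left(5 + 4 \cdot 49 \cdot 3^{2}\right) = -62 - 49 \left(5 + 4 \cdot 49 \cdot 9\right) = -62 - 49 \left(5 + 1764\right) = -62 - 49 \cdot 1769 = -62 - 86681 = -86743$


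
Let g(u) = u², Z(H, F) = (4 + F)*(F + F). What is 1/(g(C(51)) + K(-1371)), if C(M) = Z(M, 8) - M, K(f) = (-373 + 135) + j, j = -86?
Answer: 1/19557 ≈ 5.1133e-5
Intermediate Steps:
Z(H, F) = 2*F*(4 + F) (Z(H, F) = (4 + F)*(2*F) = 2*F*(4 + F))
K(f) = -324 (K(f) = (-373 + 135) - 86 = -238 - 86 = -324)
C(M) = 192 - M (C(M) = 2*8*(4 + 8) - M = 2*8*12 - M = 192 - M)
1/(g(C(51)) + K(-1371)) = 1/((192 - 1*51)² - 324) = 1/((192 - 51)² - 324) = 1/(141² - 324) = 1/(19881 - 324) = 1/19557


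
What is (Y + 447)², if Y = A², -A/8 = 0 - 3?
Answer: 1046529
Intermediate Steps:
A = 24 (A = -8*(0 - 3) = -8*(-3) = 24)
Y = 576 (Y = 24² = 576)
(Y + 447)² = (576 + 447)² = 1023² = 1046529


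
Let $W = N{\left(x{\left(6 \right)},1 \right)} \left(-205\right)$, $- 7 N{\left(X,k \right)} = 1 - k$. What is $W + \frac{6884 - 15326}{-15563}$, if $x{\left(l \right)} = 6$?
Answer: $\frac{8442}{15563} \approx 0.54244$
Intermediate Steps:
$N{\left(X,k \right)} = - \frac{1}{7} + \frac{k}{7}$ ($N{\left(X,k \right)} = - \frac{1 - k}{7} = - \frac{1}{7} + \frac{k}{7}$)
$W = 0$ ($W = \left(- \frac{1}{7} + \frac{1}{7} \cdot 1\right) \left(-205\right) = \left(- \frac{1}{7} + \frac{1}{7}\right) \left(-205\right) = 0 \left(-205\right) = 0$)
$W + \frac{6884 - 15326}{-15563} = 0 + \frac{6884 - 15326}{-15563} = 0 - - \frac{8442}{15563} = 0 + \frac{8442}{15563} = \frac{8442}{15563}$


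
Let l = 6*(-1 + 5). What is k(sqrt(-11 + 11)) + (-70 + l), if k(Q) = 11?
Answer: -35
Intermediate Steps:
l = 24 (l = 6*4 = 24)
k(sqrt(-11 + 11)) + (-70 + l) = 11 + (-70 + 24) = 11 - 46 = -35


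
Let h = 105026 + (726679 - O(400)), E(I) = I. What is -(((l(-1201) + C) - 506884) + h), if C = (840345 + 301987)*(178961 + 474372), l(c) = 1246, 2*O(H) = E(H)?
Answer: -746323518423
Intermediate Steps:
O(H) = H/2
C = 746323192556 (C = 1142332*653333 = 746323192556)
h = 831505 (h = 105026 + (726679 - 400/2) = 105026 + (726679 - 1*200) = 105026 + (726679 - 200) = 105026 + 726479 = 831505)
-(((l(-1201) + C) - 506884) + h) = -(((1246 + 746323192556) - 506884) + 831505) = -((746323193802 - 506884) + 831505) = -(746322686918 + 831505) = -1*746323518423 = -746323518423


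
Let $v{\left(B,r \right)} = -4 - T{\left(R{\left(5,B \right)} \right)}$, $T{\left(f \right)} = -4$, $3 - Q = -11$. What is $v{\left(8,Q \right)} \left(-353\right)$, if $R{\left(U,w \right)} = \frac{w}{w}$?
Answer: $0$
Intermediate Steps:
$Q = 14$ ($Q = 3 - -11 = 3 + 11 = 14$)
$R{\left(U,w \right)} = 1$
$v{\left(B,r \right)} = 0$ ($v{\left(B,r \right)} = -4 - -4 = -4 + 4 = 0$)
$v{\left(8,Q \right)} \left(-353\right) = 0 \left(-353\right) = 0$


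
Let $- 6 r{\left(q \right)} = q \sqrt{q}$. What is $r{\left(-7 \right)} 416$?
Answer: $\frac{1456 i \sqrt{7}}{3} \approx 1284.1 i$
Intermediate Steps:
$r{\left(q \right)} = - \frac{q^{\frac{3}{2}}}{6}$ ($r{\left(q \right)} = - \frac{q \sqrt{q}}{6} = - \frac{q^{\frac{3}{2}}}{6}$)
$r{\left(-7 \right)} 416 = - \frac{\left(-7\right)^{\frac{3}{2}}}{6} \cdot 416 = - \frac{\left(-7\right) i \sqrt{7}}{6} \cdot 416 = \frac{7 i \sqrt{7}}{6} \cdot 416 = \frac{1456 i \sqrt{7}}{3}$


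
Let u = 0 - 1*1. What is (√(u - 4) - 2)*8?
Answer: -16 + 8*I*√5 ≈ -16.0 + 17.889*I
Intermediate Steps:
u = -1 (u = 0 - 1 = -1)
(√(u - 4) - 2)*8 = (√(-1 - 4) - 2)*8 = (√(-5) - 2)*8 = (I*√5 - 2)*8 = (-2 + I*√5)*8 = -16 + 8*I*√5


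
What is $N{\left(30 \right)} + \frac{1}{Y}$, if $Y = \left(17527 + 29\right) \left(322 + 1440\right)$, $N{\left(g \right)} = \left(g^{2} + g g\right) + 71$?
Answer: $\frac{57876900313}{30933672} \approx 1871.0$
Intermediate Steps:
$N{\left(g \right)} = 71 + 2 g^{2}$ ($N{\left(g \right)} = \left(g^{2} + g^{2}\right) + 71 = 2 g^{2} + 71 = 71 + 2 g^{2}$)
$Y = 30933672$ ($Y = 17556 \cdot 1762 = 30933672$)
$N{\left(30 \right)} + \frac{1}{Y} = \left(71 + 2 \cdot 30^{2}\right) + \frac{1}{30933672} = \left(71 + 2 \cdot 900\right) + \frac{1}{30933672} = \left(71 + 1800\right) + \frac{1}{30933672} = 1871 + \frac{1}{30933672} = \frac{57876900313}{30933672}$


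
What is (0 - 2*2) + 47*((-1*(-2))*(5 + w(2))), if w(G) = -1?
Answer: 372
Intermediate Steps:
(0 - 2*2) + 47*((-1*(-2))*(5 + w(2))) = (0 - 2*2) + 47*((-1*(-2))*(5 - 1)) = (0 - 4) + 47*(2*4) = -4 + 47*8 = -4 + 376 = 372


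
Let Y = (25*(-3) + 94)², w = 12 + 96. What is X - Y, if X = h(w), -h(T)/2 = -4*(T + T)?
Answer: 1367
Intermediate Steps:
w = 108
h(T) = 16*T (h(T) = -(-8)*(T + T) = -(-8)*2*T = -(-16)*T = 16*T)
Y = 361 (Y = (-75 + 94)² = 19² = 361)
X = 1728 (X = 16*108 = 1728)
X - Y = 1728 - 1*361 = 1728 - 361 = 1367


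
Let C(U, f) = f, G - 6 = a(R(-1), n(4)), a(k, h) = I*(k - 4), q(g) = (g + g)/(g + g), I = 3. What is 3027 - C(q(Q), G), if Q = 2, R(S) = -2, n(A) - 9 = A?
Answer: 3039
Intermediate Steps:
n(A) = 9 + A
q(g) = 1 (q(g) = (2*g)/((2*g)) = (2*g)*(1/(2*g)) = 1)
a(k, h) = -12 + 3*k (a(k, h) = 3*(k - 4) = 3*(-4 + k) = -12 + 3*k)
G = -12 (G = 6 + (-12 + 3*(-2)) = 6 + (-12 - 6) = 6 - 18 = -12)
3027 - C(q(Q), G) = 3027 - 1*(-12) = 3027 + 12 = 3039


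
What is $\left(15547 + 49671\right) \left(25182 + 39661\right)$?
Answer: $4228930774$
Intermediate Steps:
$\left(15547 + 49671\right) \left(25182 + 39661\right) = 65218 \cdot 64843 = 4228930774$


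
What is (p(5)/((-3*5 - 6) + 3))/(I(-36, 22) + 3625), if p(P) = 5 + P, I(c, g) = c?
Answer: -5/32301 ≈ -0.00015479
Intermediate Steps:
(p(5)/((-3*5 - 6) + 3))/(I(-36, 22) + 3625) = ((5 + 5)/((-3*5 - 6) + 3))/(-36 + 3625) = (10/((-15 - 6) + 3))/3589 = (10/(-21 + 3))/3589 = (10/(-18))/3589 = (10*(-1/18))/3589 = (1/3589)*(-5/9) = -5/32301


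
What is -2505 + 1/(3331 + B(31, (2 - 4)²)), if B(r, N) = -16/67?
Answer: -559018238/223161 ≈ -2505.0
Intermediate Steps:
B(r, N) = -16/67 (B(r, N) = -16*1/67 = -16/67)
-2505 + 1/(3331 + B(31, (2 - 4)²)) = -2505 + 1/(3331 - 16/67) = -2505 + 1/(223161/67) = -2505 + 67/223161 = -559018238/223161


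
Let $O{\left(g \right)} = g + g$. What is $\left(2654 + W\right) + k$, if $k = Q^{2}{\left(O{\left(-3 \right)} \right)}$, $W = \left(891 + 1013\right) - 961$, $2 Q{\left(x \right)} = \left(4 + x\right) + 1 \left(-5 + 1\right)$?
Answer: $3606$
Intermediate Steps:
$O{\left(g \right)} = 2 g$
$Q{\left(x \right)} = \frac{x}{2}$ ($Q{\left(x \right)} = \frac{\left(4 + x\right) + 1 \left(-5 + 1\right)}{2} = \frac{\left(4 + x\right) + 1 \left(-4\right)}{2} = \frac{\left(4 + x\right) - 4}{2} = \frac{x}{2}$)
$W = 943$ ($W = 1904 - 961 = 943$)
$k = 9$ ($k = \left(\frac{2 \left(-3\right)}{2}\right)^{2} = \left(\frac{1}{2} \left(-6\right)\right)^{2} = \left(-3\right)^{2} = 9$)
$\left(2654 + W\right) + k = \left(2654 + 943\right) + 9 = 3597 + 9 = 3606$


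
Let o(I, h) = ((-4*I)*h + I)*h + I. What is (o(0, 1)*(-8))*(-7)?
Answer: 0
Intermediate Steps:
o(I, h) = I + h*(I - 4*I*h) (o(I, h) = (-4*I*h + I)*h + I = (I - 4*I*h)*h + I = h*(I - 4*I*h) + I = I + h*(I - 4*I*h))
(o(0, 1)*(-8))*(-7) = ((0*(1 + 1 - 4*1²))*(-8))*(-7) = ((0*(1 + 1 - 4*1))*(-8))*(-7) = ((0*(1 + 1 - 4))*(-8))*(-7) = ((0*(-2))*(-8))*(-7) = (0*(-8))*(-7) = 0*(-7) = 0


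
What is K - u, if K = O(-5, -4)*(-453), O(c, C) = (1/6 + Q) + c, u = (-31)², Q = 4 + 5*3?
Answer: -14757/2 ≈ -7378.5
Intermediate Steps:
Q = 19 (Q = 4 + 15 = 19)
u = 961
O(c, C) = 115/6 + c (O(c, C) = (1/6 + 19) + c = (⅙ + 19) + c = 115/6 + c)
K = -12835/2 (K = (115/6 - 5)*(-453) = (85/6)*(-453) = -12835/2 ≈ -6417.5)
K - u = -12835/2 - 1*961 = -12835/2 - 961 = -14757/2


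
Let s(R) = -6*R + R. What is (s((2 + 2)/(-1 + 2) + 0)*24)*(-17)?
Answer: 8160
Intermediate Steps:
s(R) = -5*R
(s((2 + 2)/(-1 + 2) + 0)*24)*(-17) = (-5*((2 + 2)/(-1 + 2) + 0)*24)*(-17) = (-5*(4/1 + 0)*24)*(-17) = (-5*(4*1 + 0)*24)*(-17) = (-5*(4 + 0)*24)*(-17) = (-5*4*24)*(-17) = -20*24*(-17) = -480*(-17) = 8160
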